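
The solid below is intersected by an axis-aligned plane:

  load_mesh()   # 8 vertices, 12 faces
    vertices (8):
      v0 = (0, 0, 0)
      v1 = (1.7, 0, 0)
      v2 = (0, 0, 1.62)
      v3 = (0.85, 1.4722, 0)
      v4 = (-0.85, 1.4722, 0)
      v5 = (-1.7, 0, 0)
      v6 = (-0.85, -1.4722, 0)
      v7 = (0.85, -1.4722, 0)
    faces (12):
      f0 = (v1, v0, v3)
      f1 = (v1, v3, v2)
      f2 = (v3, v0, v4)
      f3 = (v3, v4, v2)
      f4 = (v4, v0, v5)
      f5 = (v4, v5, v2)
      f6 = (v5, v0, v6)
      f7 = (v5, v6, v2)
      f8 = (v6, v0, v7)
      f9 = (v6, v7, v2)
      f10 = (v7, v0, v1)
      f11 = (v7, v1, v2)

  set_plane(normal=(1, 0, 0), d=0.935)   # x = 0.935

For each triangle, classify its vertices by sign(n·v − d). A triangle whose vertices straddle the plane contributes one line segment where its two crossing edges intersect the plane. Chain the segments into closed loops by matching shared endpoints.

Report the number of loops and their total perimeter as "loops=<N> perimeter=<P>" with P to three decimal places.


Straddling triangles (4 of 12):
  (v1,v0,v3) [+--] → (0.935, 0, 0)–(0.935, 1.32498, 0)  len=1.3250
  (v1,v3,v2) [+--] → (0.935, 1.32498, 0)–(0.935, 0, 0.729)  len=1.5123
  (v7,v0,v1) [--+] → (0.935, 0, 0)–(0.935, -1.32498, 0)  len=1.3250
  (v7,v1,v2) [-+-] → (0.935, -1.32498, 0)–(0.935, 0, 0.729)  len=1.5123

Chained into 1 loop(s):
  loop 1: 4 segments, perimeter = 5.6745
Total perimeter = 5.675

loops=1 perimeter=5.675


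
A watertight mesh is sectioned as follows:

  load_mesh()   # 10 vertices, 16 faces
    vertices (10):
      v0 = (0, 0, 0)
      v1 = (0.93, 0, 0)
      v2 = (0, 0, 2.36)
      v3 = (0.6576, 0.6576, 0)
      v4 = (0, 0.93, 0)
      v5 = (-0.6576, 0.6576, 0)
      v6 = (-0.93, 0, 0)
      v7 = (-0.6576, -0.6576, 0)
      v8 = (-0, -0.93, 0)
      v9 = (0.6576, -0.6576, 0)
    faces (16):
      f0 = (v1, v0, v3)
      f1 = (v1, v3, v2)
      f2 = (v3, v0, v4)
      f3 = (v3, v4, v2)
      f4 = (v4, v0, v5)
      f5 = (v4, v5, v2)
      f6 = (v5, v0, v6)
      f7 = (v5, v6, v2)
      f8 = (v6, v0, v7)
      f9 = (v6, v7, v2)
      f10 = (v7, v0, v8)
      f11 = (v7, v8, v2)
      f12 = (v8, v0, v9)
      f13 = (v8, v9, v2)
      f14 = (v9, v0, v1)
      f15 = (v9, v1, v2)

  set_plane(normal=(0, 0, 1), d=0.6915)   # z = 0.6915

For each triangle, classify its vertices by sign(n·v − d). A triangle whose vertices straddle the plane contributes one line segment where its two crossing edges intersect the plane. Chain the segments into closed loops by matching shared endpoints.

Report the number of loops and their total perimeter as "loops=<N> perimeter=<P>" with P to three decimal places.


Straddling triangles (8 of 16):
  (v1,v3,v2) [--+] → (0.464918, 0.464918, 0.6915)–(0.657502, 0, 0.6915)  len=0.5032
  (v3,v4,v2) [--+] → (0, 0.657502, 0.6915)–(0.464918, 0.464918, 0.6915)  len=0.5032
  (v4,v5,v2) [--+] → (-0.464918, 0.464918, 0.6915)–(0, 0.657502, 0.6915)  len=0.5032
  (v5,v6,v2) [--+] → (-0.657502, 0, 0.6915)–(-0.464918, 0.464918, 0.6915)  len=0.5032
  (v6,v7,v2) [--+] → (-0.464918, -0.464918, 0.6915)–(-0.657502, 0, 0.6915)  len=0.5032
  (v7,v8,v2) [--+] → (0, -0.657502, 0.6915)–(-0.464918, -0.464918, 0.6915)  len=0.5032
  (v8,v9,v2) [--+] → (0.464918, -0.464918, 0.6915)–(0, -0.657502, 0.6915)  len=0.5032
  (v9,v1,v2) [--+] → (0.657502, 0, 0.6915)–(0.464918, -0.464918, 0.6915)  len=0.5032

Chained into 1 loop(s):
  loop 1: 8 segments, perimeter = 4.0258
Total perimeter = 4.026

loops=1 perimeter=4.026


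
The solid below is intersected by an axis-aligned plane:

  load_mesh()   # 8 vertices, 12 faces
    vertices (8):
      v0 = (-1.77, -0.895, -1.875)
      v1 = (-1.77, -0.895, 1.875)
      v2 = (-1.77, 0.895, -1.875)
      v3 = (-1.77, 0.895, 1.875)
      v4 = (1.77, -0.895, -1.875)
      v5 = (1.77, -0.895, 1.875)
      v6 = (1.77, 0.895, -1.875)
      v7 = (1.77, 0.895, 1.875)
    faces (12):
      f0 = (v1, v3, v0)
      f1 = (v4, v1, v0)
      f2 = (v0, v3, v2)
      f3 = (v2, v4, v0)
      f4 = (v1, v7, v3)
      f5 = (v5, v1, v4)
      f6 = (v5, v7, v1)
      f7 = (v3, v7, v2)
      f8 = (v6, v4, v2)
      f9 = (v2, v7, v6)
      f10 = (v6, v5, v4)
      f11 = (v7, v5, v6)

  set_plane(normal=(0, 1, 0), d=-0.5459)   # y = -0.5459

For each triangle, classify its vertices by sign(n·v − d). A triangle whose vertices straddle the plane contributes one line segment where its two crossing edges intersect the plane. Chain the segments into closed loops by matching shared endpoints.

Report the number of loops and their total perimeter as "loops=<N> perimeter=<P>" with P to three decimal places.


Straddling triangles (8 of 12):
  (v1,v3,v0) [-+-] → (-1.77, -0.5459, 1.875)–(-1.77, -0.5459, -1.14365)  len=3.0186
  (v0,v3,v2) [-++] → (-1.77, -0.5459, -1.14365)–(-1.77, -0.5459, -1.875)  len=0.7314
  (v2,v4,v0) [+--] → (1.0796, -0.5459, -1.875)–(-1.77, -0.5459, -1.875)  len=2.8496
  (v1,v7,v3) [-++] → (-1.0796, -0.5459, 1.875)–(-1.77, -0.5459, 1.875)  len=0.6904
  (v5,v7,v1) [-+-] → (1.77, -0.5459, 1.875)–(-1.0796, -0.5459, 1.875)  len=2.8496
  (v6,v4,v2) [+-+] → (1.77, -0.5459, -1.875)–(1.0796, -0.5459, -1.875)  len=0.6904
  (v6,v5,v4) [+--] → (1.77, -0.5459, 1.14365)–(1.77, -0.5459, -1.875)  len=3.0186
  (v7,v5,v6) [+-+] → (1.77, -0.5459, 1.875)–(1.77, -0.5459, 1.14365)  len=0.7314

Chained into 1 loop(s):
  loop 1: 8 segments, perimeter = 14.5800
Total perimeter = 14.580

loops=1 perimeter=14.580


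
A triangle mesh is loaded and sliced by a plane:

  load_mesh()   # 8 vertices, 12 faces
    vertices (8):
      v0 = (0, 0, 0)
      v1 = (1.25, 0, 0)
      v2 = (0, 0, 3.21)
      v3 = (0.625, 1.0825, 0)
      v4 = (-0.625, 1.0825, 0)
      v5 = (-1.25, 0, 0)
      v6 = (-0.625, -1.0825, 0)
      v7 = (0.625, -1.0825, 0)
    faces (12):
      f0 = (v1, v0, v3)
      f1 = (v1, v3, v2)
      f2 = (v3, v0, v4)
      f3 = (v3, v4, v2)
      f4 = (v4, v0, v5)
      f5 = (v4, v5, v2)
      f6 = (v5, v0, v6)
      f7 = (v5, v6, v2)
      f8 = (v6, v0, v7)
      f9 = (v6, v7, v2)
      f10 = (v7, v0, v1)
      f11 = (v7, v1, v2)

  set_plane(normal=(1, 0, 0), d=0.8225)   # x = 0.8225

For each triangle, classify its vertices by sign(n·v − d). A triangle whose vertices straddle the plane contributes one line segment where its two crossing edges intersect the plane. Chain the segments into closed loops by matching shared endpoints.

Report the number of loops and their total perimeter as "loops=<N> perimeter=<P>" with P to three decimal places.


Straddling triangles (4 of 12):
  (v1,v0,v3) [+--] → (0.8225, 0, 0)–(0.8225, 0.74043, 0)  len=0.7404
  (v1,v3,v2) [+--] → (0.8225, 0.74043, 0)–(0.8225, 0, 1.09782)  len=1.3242
  (v7,v0,v1) [--+] → (0.8225, 0, 0)–(0.8225, -0.74043, 0)  len=0.7404
  (v7,v1,v2) [-+-] → (0.8225, -0.74043, 0)–(0.8225, 0, 1.09782)  len=1.3242

Chained into 1 loop(s):
  loop 1: 4 segments, perimeter = 4.1292
Total perimeter = 4.129

loops=1 perimeter=4.129


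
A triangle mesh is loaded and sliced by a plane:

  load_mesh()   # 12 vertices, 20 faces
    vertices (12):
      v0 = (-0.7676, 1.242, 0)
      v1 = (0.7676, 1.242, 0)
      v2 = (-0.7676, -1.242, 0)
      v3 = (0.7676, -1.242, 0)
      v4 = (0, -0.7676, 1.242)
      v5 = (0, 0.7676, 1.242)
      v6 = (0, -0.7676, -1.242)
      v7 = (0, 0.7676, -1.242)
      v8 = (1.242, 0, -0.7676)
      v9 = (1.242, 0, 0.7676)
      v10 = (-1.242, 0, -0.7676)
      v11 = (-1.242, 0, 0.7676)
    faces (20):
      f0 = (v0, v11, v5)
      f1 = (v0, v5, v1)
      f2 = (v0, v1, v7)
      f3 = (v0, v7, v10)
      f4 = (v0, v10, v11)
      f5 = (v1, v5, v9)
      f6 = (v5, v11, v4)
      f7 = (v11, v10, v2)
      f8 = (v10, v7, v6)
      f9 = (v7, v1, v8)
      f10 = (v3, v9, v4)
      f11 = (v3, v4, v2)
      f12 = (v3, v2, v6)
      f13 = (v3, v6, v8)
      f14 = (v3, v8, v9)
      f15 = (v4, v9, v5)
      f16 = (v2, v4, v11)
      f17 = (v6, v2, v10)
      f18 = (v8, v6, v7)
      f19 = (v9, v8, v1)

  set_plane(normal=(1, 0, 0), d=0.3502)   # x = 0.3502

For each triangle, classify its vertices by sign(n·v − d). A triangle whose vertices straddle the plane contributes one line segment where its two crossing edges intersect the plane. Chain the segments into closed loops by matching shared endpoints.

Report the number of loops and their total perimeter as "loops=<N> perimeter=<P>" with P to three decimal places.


loops=1 perimeter=7.545

Straddling triangles (10 of 20):
  (v0,v5,v1) [--+] → (0.3502, 0.984034, 0.675366)–(0.3502, 1.242, 0)  len=0.7230
  (v0,v1,v7) [-+-] → (0.3502, 1.242, 0)–(0.3502, 0.984034, -0.675366)  len=0.7230
  (v1,v5,v9) [+-+] → (0.3502, 0.984034, 0.675366)–(0.3502, 0.551164, 1.10824)  len=0.6122
  (v7,v1,v8) [-++] → (0.3502, 0.984034, -0.675366)–(0.3502, 0.551164, -1.10824)  len=0.6122
  (v3,v9,v4) [++-] → (0.3502, -0.551164, 1.10824)–(0.3502, -0.984034, 0.675366)  len=0.6122
  (v3,v4,v2) [+--] → (0.3502, -0.984034, 0.675366)–(0.3502, -1.242, 0)  len=0.7230
  (v3,v2,v6) [+--] → (0.3502, -1.242, 0)–(0.3502, -0.984034, -0.675366)  len=0.7230
  (v3,v6,v8) [+-+] → (0.3502, -0.984034, -0.675366)–(0.3502, -0.551164, -1.10824)  len=0.6122
  (v4,v9,v5) [-+-] → (0.3502, -0.551164, 1.10824)–(0.3502, 0.551164, 1.10824)  len=1.1023
  (v8,v6,v7) [+--] → (0.3502, -0.551164, -1.10824)–(0.3502, 0.551164, -1.10824)  len=1.1023

Chained into 1 loop(s):
  loop 1: 10 segments, perimeter = 7.5452
Total perimeter = 7.545


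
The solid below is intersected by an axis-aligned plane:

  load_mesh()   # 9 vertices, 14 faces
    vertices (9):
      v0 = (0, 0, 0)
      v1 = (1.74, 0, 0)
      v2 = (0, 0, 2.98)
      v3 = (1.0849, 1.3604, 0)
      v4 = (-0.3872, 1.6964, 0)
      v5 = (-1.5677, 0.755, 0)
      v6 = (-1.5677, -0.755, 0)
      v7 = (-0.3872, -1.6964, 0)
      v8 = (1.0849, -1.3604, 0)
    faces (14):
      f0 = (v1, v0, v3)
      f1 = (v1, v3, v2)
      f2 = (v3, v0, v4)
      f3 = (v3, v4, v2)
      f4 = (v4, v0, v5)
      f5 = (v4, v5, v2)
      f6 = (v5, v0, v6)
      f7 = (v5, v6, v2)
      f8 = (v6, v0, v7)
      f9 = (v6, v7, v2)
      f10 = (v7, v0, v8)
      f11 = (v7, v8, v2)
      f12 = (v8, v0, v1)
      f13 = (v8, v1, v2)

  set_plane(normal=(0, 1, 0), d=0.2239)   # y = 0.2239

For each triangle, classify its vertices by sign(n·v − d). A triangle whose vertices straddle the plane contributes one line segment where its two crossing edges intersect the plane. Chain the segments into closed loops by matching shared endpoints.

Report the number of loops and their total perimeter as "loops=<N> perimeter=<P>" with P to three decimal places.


Straddling triangles (8 of 14):
  (v1,v0,v3) [--+] → (0.178557, 0.2239, 0)–(1.63218, 0.2239, 0)  len=1.4536
  (v1,v3,v2) [-+-] → (1.63218, 0.2239, 0)–(0.178557, 0.2239, 2.48954)  len=2.8829
  (v3,v0,v4) [+-+] → (0.178557, 0.2239, 0)–(-0.0511047, 0.2239, 0)  len=0.2297
  (v3,v4,v2) [++-] → (-0.0511047, 0.2239, 2.58668)–(0.178557, 0.2239, 2.48954)  len=0.2494
  (v4,v0,v5) [+-+] → (-0.0511047, 0.2239, 0)–(-0.464911, 0.2239, 0)  len=0.4138
  (v4,v5,v2) [++-] → (-0.464911, 0.2239, 2.09626)–(-0.0511047, 0.2239, 2.58668)  len=0.6417
  (v5,v0,v6) [+--] → (-0.464911, 0.2239, 0)–(-1.5677, 0.2239, 0)  len=1.1028
  (v5,v6,v2) [+--] → (-1.5677, 0.2239, 0)–(-0.464911, 0.2239, 2.09626)  len=2.3686

Chained into 1 loop(s):
  loop 1: 8 segments, perimeter = 9.3424
Total perimeter = 9.342

loops=1 perimeter=9.342


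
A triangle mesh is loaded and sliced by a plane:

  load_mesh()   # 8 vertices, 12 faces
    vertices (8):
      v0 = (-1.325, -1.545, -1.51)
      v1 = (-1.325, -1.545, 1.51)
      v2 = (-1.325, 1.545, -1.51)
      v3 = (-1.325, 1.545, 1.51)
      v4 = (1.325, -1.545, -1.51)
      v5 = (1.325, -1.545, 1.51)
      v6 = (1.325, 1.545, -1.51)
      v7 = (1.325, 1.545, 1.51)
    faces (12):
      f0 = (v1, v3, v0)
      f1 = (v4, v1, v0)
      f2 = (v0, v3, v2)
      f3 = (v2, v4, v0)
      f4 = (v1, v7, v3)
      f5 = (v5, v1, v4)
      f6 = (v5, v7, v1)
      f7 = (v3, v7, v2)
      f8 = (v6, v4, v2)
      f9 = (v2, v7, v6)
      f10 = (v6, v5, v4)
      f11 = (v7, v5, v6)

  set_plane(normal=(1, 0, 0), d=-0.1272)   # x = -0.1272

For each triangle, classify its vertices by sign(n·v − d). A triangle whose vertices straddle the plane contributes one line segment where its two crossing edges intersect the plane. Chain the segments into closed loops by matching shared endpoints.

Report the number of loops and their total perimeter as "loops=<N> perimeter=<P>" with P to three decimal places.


loops=1 perimeter=12.220

Straddling triangles (8 of 12):
  (v4,v1,v0) [+--] → (-0.1272, -1.545, 0.14496)–(-0.1272, -1.545, -1.51)  len=1.6550
  (v2,v4,v0) [-+-] → (-0.1272, 0.14832, -1.51)–(-0.1272, -1.545, -1.51)  len=1.6933
  (v1,v7,v3) [-+-] → (-0.1272, -0.14832, 1.51)–(-0.1272, 1.545, 1.51)  len=1.6933
  (v5,v1,v4) [+-+] → (-0.1272, -1.545, 1.51)–(-0.1272, -1.545, 0.14496)  len=1.3650
  (v5,v7,v1) [++-] → (-0.1272, -0.14832, 1.51)–(-0.1272, -1.545, 1.51)  len=1.3967
  (v3,v7,v2) [-+-] → (-0.1272, 1.545, 1.51)–(-0.1272, 1.545, -0.14496)  len=1.6550
  (v6,v4,v2) [++-] → (-0.1272, 0.14832, -1.51)–(-0.1272, 1.545, -1.51)  len=1.3967
  (v2,v7,v6) [-++] → (-0.1272, 1.545, -0.14496)–(-0.1272, 1.545, -1.51)  len=1.3650

Chained into 1 loop(s):
  loop 1: 8 segments, perimeter = 12.2200
Total perimeter = 12.220


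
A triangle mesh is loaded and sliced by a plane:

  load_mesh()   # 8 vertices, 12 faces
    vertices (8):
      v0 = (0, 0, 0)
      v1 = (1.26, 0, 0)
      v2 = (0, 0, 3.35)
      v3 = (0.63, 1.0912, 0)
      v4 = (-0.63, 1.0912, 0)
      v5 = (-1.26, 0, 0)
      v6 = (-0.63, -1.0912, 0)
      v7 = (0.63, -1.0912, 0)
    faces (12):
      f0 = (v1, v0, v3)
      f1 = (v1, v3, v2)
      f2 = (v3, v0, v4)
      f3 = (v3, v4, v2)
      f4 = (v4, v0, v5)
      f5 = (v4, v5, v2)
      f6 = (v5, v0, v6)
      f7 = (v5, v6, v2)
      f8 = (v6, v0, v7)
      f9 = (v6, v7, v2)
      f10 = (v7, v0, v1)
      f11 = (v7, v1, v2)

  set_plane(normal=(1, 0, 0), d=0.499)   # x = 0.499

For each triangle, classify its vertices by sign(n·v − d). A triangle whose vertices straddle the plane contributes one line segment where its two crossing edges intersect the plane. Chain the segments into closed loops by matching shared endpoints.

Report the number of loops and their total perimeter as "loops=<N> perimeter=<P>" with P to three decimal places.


Straddling triangles (8 of 12):
  (v1,v0,v3) [+-+] → (0.499, 0, 0)–(0.499, 0.8643, 0)  len=0.8643
  (v1,v3,v2) [++-] → (0.499, 0.8643, 0.696587)–(0.499, 0, 2.02329)  len=1.5834
  (v3,v0,v4) [+--] → (0.499, 0.8643, 0)–(0.499, 1.0912, 0)  len=0.2269
  (v3,v4,v2) [+--] → (0.499, 1.0912, 0)–(0.499, 0.8643, 0.696587)  len=0.7326
  (v6,v0,v7) [--+] → (0.499, -0.8643, 0)–(0.499, -1.0912, 0)  len=0.2269
  (v6,v7,v2) [-+-] → (0.499, -1.0912, 0)–(0.499, -0.8643, 0.696587)  len=0.7326
  (v7,v0,v1) [+-+] → (0.499, -0.8643, 0)–(0.499, 0, 0)  len=0.8643
  (v7,v1,v2) [++-] → (0.499, 0, 2.02329)–(0.499, -0.8643, 0.696587)  len=1.5834

Chained into 1 loop(s):
  loop 1: 8 segments, perimeter = 6.8144
Total perimeter = 6.814

loops=1 perimeter=6.814


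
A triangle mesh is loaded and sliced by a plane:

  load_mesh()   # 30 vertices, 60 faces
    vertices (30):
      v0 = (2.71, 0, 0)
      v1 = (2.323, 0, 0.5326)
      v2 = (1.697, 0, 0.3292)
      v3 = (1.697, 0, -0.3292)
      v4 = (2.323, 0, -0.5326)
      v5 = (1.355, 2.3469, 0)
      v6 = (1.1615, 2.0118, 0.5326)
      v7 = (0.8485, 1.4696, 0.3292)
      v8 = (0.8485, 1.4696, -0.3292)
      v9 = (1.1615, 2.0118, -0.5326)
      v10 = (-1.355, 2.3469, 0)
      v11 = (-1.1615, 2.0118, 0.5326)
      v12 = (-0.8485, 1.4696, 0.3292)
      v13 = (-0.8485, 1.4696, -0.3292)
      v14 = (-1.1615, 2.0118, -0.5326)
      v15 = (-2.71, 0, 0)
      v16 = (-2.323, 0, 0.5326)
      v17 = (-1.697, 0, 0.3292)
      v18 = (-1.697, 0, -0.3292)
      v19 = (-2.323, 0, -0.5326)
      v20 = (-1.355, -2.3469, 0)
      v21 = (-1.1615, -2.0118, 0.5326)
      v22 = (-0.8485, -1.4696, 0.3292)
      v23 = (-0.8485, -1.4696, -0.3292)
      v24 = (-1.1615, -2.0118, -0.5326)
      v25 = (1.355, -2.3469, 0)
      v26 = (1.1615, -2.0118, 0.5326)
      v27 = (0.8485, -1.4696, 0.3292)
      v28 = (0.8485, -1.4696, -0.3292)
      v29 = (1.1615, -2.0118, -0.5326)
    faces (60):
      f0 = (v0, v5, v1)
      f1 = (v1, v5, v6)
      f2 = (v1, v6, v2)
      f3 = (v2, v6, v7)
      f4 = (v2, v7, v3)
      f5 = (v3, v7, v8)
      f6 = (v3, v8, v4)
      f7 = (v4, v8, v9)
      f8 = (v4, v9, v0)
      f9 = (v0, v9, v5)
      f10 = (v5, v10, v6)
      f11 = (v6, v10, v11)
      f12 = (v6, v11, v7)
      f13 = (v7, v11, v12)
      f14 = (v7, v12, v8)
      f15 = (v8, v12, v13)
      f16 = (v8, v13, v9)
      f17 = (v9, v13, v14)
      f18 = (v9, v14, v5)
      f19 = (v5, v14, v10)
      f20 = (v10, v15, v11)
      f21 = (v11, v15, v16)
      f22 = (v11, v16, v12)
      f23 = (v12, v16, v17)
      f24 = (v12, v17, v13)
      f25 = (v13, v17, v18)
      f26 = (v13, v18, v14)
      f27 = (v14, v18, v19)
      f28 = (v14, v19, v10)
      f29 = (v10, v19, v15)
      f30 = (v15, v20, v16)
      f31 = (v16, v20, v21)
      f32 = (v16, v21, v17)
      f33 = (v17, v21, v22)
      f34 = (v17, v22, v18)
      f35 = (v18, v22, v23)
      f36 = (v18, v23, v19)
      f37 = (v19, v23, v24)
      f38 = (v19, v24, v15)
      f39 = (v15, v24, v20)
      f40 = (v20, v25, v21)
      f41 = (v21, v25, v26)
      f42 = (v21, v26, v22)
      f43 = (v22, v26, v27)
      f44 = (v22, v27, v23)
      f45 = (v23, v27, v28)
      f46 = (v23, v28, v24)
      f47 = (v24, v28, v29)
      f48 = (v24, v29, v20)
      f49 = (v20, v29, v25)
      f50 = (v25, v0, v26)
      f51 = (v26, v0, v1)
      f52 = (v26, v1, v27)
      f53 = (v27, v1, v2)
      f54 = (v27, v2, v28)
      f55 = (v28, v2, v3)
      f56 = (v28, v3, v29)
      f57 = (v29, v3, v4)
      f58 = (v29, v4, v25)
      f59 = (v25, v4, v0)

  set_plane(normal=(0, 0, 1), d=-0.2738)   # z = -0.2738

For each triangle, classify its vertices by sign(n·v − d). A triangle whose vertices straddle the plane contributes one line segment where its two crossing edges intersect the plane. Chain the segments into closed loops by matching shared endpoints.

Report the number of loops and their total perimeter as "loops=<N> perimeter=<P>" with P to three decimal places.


loops=2 perimeter=25.248

Straddling triangles (24 of 60):
  (v2,v7,v3) [++-] → (1.6256, 0.123657, -0.2738)–(1.697, 0, -0.2738)  len=0.1428
  (v3,v7,v8) [-+-] → (1.6256, 0.123657, -0.2738)–(0.8485, 1.4696, -0.2738)  len=1.5542
  (v4,v9,v0) [--+] → (1.91394, 1.03423, -0.2738)–(2.51105, 0, -0.2738)  len=1.1942
  (v0,v9,v5) [+-+] → (1.91394, 1.03423, -0.2738)–(1.25553, 2.17463, -0.2738)  len=1.3168
  (v7,v12,v8) [++-] → (0.705709, 1.4696, -0.2738)–(0.8485, 1.4696, -0.2738)  len=0.1428
  (v8,v12,v13) [-+-] → (0.705709, 1.4696, -0.2738)–(-0.8485, 1.4696, -0.2738)  len=1.5542
  (v9,v14,v5) [--+] → (0.061313, 2.17463, -0.2738)–(1.25553, 2.17463, -0.2738)  len=1.1942
  (v5,v14,v10) [+-+] → (0.061313, 2.17463, -0.2738)–(-1.25553, 2.17463, -0.2738)  len=1.3168
  (v12,v17,v13) [++-] → (-0.919896, 1.34594, -0.2738)–(-0.8485, 1.4696, -0.2738)  len=0.1428
  (v13,v17,v18) [-+-] → (-0.919896, 1.34594, -0.2738)–(-1.697, 0, -0.2738)  len=1.5542
  (v14,v19,v10) [--+] → (-1.85263, 1.1404, -0.2738)–(-1.25553, 2.17463, -0.2738)  len=1.1942
  (v10,v19,v15) [+-+] → (-1.85263, 1.1404, -0.2738)–(-2.51105, 0, -0.2738)  len=1.3168
  (v17,v22,v18) [++-] → (-1.6256, -0.123657, -0.2738)–(-1.697, 0, -0.2738)  len=0.1428
  (v18,v22,v23) [-+-] → (-1.6256, -0.123657, -0.2738)–(-0.8485, -1.4696, -0.2738)  len=1.5542
  (v19,v24,v15) [--+] → (-1.91394, -1.03423, -0.2738)–(-2.51105, 0, -0.2738)  len=1.1942
  (v15,v24,v20) [+-+] → (-1.91394, -1.03423, -0.2738)–(-1.25553, -2.17463, -0.2738)  len=1.3168
  (v22,v27,v23) [++-] → (-0.705709, -1.4696, -0.2738)–(-0.8485, -1.4696, -0.2738)  len=0.1428
  (v23,v27,v28) [-+-] → (-0.705709, -1.4696, -0.2738)–(0.8485, -1.4696, -0.2738)  len=1.5542
  (v24,v29,v20) [--+] → (-0.061313, -2.17463, -0.2738)–(-1.25553, -2.17463, -0.2738)  len=1.1942
  (v20,v29,v25) [+-+] → (-0.061313, -2.17463, -0.2738)–(1.25553, -2.17463, -0.2738)  len=1.3168
  (v27,v2,v28) [++-] → (0.919896, -1.34594, -0.2738)–(0.8485, -1.4696, -0.2738)  len=0.1428
  (v28,v2,v3) [-+-] → (0.919896, -1.34594, -0.2738)–(1.697, 0, -0.2738)  len=1.5542
  (v29,v4,v25) [--+] → (1.85263, -1.1404, -0.2738)–(1.25553, -2.17463, -0.2738)  len=1.1942
  (v25,v4,v0) [+-+] → (1.85263, -1.1404, -0.2738)–(2.51105, 0, -0.2738)  len=1.3168

Chained into 2 loop(s):
  loop 1: 12 segments, perimeter = 10.1818
  loop 2: 12 segments, perimeter = 15.0663
Total perimeter = 25.248


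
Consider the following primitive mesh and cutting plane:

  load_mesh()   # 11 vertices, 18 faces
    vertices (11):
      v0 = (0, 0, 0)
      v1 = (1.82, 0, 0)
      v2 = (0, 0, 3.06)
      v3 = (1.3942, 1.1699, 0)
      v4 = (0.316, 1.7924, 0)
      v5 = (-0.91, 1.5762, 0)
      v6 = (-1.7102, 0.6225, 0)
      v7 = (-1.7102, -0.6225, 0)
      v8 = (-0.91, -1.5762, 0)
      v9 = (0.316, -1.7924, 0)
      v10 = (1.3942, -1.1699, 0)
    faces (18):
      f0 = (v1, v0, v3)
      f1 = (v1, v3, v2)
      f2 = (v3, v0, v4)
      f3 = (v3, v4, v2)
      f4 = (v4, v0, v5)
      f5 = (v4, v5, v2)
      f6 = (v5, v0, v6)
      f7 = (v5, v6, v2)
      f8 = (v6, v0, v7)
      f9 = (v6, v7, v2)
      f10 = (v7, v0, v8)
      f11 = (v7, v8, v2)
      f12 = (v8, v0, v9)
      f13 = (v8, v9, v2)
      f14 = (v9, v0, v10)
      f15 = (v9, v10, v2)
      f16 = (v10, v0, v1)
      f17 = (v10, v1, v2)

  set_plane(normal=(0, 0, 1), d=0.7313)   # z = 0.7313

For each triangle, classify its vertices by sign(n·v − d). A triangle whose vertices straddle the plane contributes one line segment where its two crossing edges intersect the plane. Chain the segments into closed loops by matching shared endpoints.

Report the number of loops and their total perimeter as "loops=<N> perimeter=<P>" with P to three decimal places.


Straddling triangles (9 of 18):
  (v1,v3,v2) [--+] → (1.061, 0.890309, 0.7313)–(1.38504, 0, 0.7313)  len=0.9474
  (v3,v4,v2) [--+] → (0.24048, 1.36404, 0.7313)–(1.061, 0.890309, 0.7313)  len=0.9475
  (v4,v5,v2) [--+] → (-0.692522, 1.19951, 0.7313)–(0.24048, 1.36404, 0.7313)  len=0.9474
  (v5,v6,v2) [--+] → (-1.30148, 0.473731, 0.7313)–(-0.692522, 1.19951, 0.7313)  len=0.9474
  (v6,v7,v2) [--+] → (-1.30148, -0.473731, 0.7313)–(-1.30148, 0.473731, 0.7313)  len=0.9475
  (v7,v8,v2) [--+] → (-0.692522, -1.19951, 0.7313)–(-1.30148, -0.473731, 0.7313)  len=0.9474
  (v8,v9,v2) [--+] → (0.24048, -1.36404, 0.7313)–(-0.692522, -1.19951, 0.7313)  len=0.9474
  (v9,v10,v2) [--+] → (1.061, -0.890309, 0.7313)–(0.24048, -1.36404, 0.7313)  len=0.9475
  (v10,v1,v2) [--+] → (1.38504, 0, 0.7313)–(1.061, -0.890309, 0.7313)  len=0.9474

Chained into 1 loop(s):
  loop 1: 9 segments, perimeter = 8.5269
Total perimeter = 8.527

loops=1 perimeter=8.527


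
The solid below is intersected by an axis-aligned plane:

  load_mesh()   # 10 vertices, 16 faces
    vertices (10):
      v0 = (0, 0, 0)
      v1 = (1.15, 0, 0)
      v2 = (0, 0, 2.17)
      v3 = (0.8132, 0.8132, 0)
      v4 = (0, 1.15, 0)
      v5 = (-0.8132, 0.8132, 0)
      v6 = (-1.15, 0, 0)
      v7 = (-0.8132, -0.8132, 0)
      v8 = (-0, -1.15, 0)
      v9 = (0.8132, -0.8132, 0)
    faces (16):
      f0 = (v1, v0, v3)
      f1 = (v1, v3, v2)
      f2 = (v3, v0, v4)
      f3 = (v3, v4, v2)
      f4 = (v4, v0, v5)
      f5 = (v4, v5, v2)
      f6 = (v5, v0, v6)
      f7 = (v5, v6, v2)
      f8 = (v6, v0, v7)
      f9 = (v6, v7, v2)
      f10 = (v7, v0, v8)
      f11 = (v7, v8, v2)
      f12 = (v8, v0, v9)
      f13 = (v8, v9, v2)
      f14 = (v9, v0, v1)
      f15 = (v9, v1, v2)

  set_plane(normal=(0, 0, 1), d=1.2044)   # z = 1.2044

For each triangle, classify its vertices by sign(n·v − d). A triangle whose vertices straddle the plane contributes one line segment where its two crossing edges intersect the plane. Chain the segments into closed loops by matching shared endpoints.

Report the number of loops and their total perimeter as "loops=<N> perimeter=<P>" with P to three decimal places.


Straddling triangles (8 of 16):
  (v1,v3,v2) [--+] → (0.361855, 0.361855, 1.2044)–(0.511724, 0, 1.2044)  len=0.3917
  (v3,v4,v2) [--+] → (0, 0.511724, 1.2044)–(0.361855, 0.361855, 1.2044)  len=0.3917
  (v4,v5,v2) [--+] → (-0.361855, 0.361855, 1.2044)–(0, 0.511724, 1.2044)  len=0.3917
  (v5,v6,v2) [--+] → (-0.511724, 0, 1.2044)–(-0.361855, 0.361855, 1.2044)  len=0.3917
  (v6,v7,v2) [--+] → (-0.361855, -0.361855, 1.2044)–(-0.511724, 0, 1.2044)  len=0.3917
  (v7,v8,v2) [--+] → (0, -0.511724, 1.2044)–(-0.361855, -0.361855, 1.2044)  len=0.3917
  (v8,v9,v2) [--+] → (0.361855, -0.361855, 1.2044)–(0, -0.511724, 1.2044)  len=0.3917
  (v9,v1,v2) [--+] → (0.511724, 0, 1.2044)–(0.361855, -0.361855, 1.2044)  len=0.3917

Chained into 1 loop(s):
  loop 1: 8 segments, perimeter = 3.1333
Total perimeter = 3.133

loops=1 perimeter=3.133


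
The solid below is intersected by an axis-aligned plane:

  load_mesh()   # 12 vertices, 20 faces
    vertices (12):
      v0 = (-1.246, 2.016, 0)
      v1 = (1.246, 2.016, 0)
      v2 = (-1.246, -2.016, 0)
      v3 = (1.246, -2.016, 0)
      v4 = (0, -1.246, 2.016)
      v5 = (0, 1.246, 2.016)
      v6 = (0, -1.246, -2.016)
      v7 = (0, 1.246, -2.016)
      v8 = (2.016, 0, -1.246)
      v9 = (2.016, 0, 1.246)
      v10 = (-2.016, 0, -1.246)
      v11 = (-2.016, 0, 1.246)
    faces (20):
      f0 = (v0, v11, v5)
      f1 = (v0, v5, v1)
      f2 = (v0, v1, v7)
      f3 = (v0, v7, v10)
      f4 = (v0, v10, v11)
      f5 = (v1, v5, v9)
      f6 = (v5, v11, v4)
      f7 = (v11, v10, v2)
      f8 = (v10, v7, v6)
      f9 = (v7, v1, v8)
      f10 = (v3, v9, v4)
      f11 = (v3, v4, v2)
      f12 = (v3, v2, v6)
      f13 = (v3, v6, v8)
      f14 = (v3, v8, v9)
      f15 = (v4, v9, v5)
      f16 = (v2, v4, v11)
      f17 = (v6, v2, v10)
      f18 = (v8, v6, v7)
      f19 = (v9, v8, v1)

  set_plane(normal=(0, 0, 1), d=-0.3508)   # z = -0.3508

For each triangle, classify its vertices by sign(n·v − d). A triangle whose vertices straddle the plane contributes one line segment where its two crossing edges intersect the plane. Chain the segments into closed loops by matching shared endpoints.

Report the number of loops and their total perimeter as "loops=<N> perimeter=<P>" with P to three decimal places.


Straddling triangles (10 of 20):
  (v0,v1,v7) [++-] → (1.02919, 1.88201, -0.3508)–(-1.02919, 1.88201, -0.3508)  len=2.0584
  (v0,v7,v10) [+--] → (-1.02919, 1.88201, -0.3508)–(-1.46279, 1.44841, -0.3508)  len=0.6132
  (v0,v10,v11) [+-+] → (-1.46279, 1.44841, -0.3508)–(-2.016, 0, -0.3508)  len=1.5505
  (v11,v10,v2) [+-+] → (-2.016, 0, -0.3508)–(-1.46279, -1.44841, -0.3508)  len=1.5505
  (v7,v1,v8) [-+-] → (1.02919, 1.88201, -0.3508)–(1.46279, 1.44841, -0.3508)  len=0.6132
  (v3,v2,v6) [++-] → (-1.02919, -1.88201, -0.3508)–(1.02919, -1.88201, -0.3508)  len=2.0584
  (v3,v6,v8) [+--] → (1.02919, -1.88201, -0.3508)–(1.46279, -1.44841, -0.3508)  len=0.6132
  (v3,v8,v9) [+-+] → (1.46279, -1.44841, -0.3508)–(2.016, 0, -0.3508)  len=1.5505
  (v6,v2,v10) [-+-] → (-1.02919, -1.88201, -0.3508)–(-1.46279, -1.44841, -0.3508)  len=0.6132
  (v9,v8,v1) [+-+] → (2.016, 0, -0.3508)–(1.46279, 1.44841, -0.3508)  len=1.5505

Chained into 1 loop(s):
  loop 1: 10 segments, perimeter = 12.7714
Total perimeter = 12.771

loops=1 perimeter=12.771


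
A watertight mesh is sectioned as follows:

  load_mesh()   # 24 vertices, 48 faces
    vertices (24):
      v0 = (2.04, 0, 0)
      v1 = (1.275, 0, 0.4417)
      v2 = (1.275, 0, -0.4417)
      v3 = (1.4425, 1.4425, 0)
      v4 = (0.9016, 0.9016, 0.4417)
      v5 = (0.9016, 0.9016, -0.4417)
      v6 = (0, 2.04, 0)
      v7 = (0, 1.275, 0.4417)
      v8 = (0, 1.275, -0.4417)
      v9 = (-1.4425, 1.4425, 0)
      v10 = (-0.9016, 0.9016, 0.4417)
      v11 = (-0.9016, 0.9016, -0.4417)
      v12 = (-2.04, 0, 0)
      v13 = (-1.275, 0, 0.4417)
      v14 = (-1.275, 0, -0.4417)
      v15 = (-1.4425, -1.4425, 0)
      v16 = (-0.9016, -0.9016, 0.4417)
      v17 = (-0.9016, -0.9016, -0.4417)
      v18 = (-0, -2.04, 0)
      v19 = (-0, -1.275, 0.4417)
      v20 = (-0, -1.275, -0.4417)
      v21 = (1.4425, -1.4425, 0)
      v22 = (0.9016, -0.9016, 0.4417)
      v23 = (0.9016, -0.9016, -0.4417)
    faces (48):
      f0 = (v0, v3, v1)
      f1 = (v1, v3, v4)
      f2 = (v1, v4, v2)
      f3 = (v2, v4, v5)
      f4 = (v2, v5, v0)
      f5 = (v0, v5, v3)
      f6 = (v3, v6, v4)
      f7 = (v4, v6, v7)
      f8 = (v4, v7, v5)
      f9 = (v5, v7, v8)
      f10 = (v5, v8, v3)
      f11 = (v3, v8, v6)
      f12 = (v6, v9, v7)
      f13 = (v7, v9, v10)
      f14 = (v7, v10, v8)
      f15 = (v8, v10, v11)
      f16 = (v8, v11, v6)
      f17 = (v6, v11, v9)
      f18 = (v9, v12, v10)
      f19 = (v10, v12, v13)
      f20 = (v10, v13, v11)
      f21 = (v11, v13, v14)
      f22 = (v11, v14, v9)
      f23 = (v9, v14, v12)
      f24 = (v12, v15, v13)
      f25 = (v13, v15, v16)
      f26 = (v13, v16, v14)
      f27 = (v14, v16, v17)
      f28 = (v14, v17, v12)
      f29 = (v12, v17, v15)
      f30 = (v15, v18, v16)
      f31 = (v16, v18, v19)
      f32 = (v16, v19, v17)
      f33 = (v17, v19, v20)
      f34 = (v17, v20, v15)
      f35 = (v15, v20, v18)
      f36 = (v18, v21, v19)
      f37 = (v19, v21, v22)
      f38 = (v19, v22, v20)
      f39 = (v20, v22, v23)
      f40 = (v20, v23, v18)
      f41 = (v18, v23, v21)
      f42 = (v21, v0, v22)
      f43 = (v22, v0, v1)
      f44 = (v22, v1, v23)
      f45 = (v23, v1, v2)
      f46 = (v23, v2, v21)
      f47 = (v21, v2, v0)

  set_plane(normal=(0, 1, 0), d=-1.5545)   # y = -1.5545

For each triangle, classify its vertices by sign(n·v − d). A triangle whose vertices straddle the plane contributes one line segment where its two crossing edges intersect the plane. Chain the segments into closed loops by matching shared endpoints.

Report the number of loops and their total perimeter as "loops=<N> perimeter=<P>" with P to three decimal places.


Straddling triangles (6 of 48):
  (v15,v18,v16) [+-+] → (-1.17211, -1.5545, 0)–(-0.384511, -1.5545, 0.188374)  len=0.8098
  (v16,v18,v19) [+-+] → (-0.384511, -1.5545, 0.188374)–(0, -1.5545, 0.280321)  len=0.3954
  (v15,v20,v18) [++-] → (0, -1.5545, -0.280321)–(-1.17211, -1.5545, 0)  len=1.2052
  (v18,v21,v19) [-++] → (1.17211, -1.5545, 0)–(0, -1.5545, 0.280321)  len=1.2052
  (v20,v23,v18) [++-] → (0.384511, -1.5545, -0.188374)–(0, -1.5545, -0.280321)  len=0.3954
  (v18,v23,v21) [-++] → (0.384511, -1.5545, -0.188374)–(1.17211, -1.5545, 0)  len=0.8098

Chained into 1 loop(s):
  loop 1: 6 segments, perimeter = 4.8206
Total perimeter = 4.821

loops=1 perimeter=4.821


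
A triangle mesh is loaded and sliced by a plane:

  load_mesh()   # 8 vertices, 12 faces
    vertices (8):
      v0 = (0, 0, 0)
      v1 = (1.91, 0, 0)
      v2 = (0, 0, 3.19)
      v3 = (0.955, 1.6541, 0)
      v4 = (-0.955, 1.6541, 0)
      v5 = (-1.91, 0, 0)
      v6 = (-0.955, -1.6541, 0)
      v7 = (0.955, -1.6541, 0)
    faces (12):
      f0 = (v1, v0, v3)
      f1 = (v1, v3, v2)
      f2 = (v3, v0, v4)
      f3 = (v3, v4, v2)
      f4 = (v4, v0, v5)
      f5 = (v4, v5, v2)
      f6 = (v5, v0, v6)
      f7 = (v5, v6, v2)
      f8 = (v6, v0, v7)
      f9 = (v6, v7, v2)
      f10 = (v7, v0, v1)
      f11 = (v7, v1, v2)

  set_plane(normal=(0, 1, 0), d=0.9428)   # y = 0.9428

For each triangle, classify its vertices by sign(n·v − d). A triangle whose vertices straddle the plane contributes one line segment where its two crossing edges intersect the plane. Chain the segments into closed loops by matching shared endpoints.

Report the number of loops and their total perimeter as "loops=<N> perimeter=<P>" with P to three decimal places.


Straddling triangles (6 of 12):
  (v1,v0,v3) [--+] → (0.544329, 0.9428, 0)–(1.36567, 0.9428, 0)  len=0.8213
  (v1,v3,v2) [-+-] → (1.36567, 0.9428, 0)–(0.544329, 0.9428, 1.37177)  len=1.5989
  (v3,v0,v4) [+-+] → (0.544329, 0.9428, 0)–(-0.544329, 0.9428, 0)  len=1.0887
  (v3,v4,v2) [++-] → (-0.544329, 0.9428, 1.37177)–(0.544329, 0.9428, 1.37177)  len=1.0887
  (v4,v0,v5) [+--] → (-0.544329, 0.9428, 0)–(-1.36567, 0.9428, 0)  len=0.8213
  (v4,v5,v2) [+--] → (-1.36567, 0.9428, 0)–(-0.544329, 0.9428, 1.37177)  len=1.5989

Chained into 1 loop(s):
  loop 1: 6 segments, perimeter = 7.0177
Total perimeter = 7.018

loops=1 perimeter=7.018


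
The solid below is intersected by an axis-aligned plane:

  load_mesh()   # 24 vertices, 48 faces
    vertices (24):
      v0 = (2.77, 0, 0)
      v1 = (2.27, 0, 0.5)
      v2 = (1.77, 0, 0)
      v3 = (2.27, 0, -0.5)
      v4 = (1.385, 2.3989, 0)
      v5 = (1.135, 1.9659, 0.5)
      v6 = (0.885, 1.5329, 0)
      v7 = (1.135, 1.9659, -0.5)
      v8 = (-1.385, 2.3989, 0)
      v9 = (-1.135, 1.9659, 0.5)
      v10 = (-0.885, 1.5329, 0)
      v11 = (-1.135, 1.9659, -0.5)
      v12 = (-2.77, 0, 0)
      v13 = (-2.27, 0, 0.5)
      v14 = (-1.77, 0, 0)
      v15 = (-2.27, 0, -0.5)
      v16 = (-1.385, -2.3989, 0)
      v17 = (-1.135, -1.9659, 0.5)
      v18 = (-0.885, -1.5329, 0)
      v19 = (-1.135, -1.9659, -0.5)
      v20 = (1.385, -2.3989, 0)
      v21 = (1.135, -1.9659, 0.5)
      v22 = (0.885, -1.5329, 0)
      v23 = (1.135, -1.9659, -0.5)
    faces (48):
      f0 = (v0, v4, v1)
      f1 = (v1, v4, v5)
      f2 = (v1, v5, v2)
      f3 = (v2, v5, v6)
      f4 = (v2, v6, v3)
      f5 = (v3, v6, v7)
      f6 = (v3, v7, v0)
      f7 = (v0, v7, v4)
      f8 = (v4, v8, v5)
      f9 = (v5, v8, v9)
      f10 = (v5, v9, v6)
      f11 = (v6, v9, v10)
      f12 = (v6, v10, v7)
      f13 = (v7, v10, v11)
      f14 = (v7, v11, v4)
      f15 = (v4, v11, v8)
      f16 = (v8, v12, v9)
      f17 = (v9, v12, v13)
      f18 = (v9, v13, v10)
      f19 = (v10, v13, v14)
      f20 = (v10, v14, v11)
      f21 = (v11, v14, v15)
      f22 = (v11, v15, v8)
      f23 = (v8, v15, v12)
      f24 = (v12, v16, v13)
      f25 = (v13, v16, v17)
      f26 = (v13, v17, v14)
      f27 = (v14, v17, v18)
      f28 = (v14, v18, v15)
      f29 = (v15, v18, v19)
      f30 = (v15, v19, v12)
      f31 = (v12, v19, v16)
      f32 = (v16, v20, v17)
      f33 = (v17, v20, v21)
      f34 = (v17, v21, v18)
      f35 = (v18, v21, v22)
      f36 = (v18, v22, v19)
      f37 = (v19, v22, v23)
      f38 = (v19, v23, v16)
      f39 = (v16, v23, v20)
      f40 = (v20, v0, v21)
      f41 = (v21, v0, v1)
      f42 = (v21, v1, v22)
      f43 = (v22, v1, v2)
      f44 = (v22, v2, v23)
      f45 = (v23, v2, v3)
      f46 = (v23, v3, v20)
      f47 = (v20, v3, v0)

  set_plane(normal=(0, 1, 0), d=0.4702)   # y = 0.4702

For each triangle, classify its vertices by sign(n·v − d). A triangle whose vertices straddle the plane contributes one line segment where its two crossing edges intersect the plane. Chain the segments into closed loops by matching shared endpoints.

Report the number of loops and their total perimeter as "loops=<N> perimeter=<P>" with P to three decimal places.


Straddling triangles (16 of 48):
  (v0,v4,v1) [-+-] → (2.49853, 0.4702, 0)–(2.09653, 0.4702, 0.401997)  len=0.5685
  (v1,v4,v5) [-++] → (2.09653, 0.4702, 0.401997)–(1.99853, 0.4702, 0.5)  len=0.1386
  (v1,v5,v2) [-+-] → (1.99853, 0.4702, 0.5)–(1.61812, 0.4702, 0.119589)  len=0.5380
  (v2,v5,v6) [-++] → (1.61812, 0.4702, 0.119589)–(1.49854, 0.4702, 0)  len=0.1691
  (v2,v6,v3) [-+-] → (1.49854, 0.4702, 0)–(1.84517, 0.4702, -0.346631)  len=0.4902
  (v3,v6,v7) [-++] → (1.84517, 0.4702, -0.346631)–(1.99853, 0.4702, -0.5)  len=0.2169
  (v3,v7,v0) [-+-] → (1.99853, 0.4702, -0.5)–(2.37894, 0.4702, -0.119589)  len=0.5380
  (v0,v7,v4) [-++] → (2.37894, 0.4702, -0.119589)–(2.49853, 0.4702, 0)  len=0.1691
  (v8,v12,v9) [+-+] → (-2.49853, 0.4702, 0)–(-2.37894, 0.4702, 0.119589)  len=0.1691
  (v9,v12,v13) [+--] → (-2.37894, 0.4702, 0.119589)–(-1.99853, 0.4702, 0.5)  len=0.5380
  (v9,v13,v10) [+-+] → (-1.99853, 0.4702, 0.5)–(-1.84517, 0.4702, 0.346631)  len=0.2169
  (v10,v13,v14) [+--] → (-1.84517, 0.4702, 0.346631)–(-1.49854, 0.4702, 0)  len=0.4902
  (v10,v14,v11) [+-+] → (-1.49854, 0.4702, 0)–(-1.61812, 0.4702, -0.119589)  len=0.1691
  (v11,v14,v15) [+--] → (-1.61812, 0.4702, -0.119589)–(-1.99853, 0.4702, -0.5)  len=0.5380
  (v11,v15,v8) [+-+] → (-1.99853, 0.4702, -0.5)–(-2.09653, 0.4702, -0.401997)  len=0.1386
  (v8,v15,v12) [+--] → (-2.09653, 0.4702, -0.401997)–(-2.49853, 0.4702, 0)  len=0.5685

Chained into 2 loop(s):
  loop 1: 8 segments, perimeter = 2.8284
  loop 2: 8 segments, perimeter = 2.8284
Total perimeter = 5.657

loops=2 perimeter=5.657


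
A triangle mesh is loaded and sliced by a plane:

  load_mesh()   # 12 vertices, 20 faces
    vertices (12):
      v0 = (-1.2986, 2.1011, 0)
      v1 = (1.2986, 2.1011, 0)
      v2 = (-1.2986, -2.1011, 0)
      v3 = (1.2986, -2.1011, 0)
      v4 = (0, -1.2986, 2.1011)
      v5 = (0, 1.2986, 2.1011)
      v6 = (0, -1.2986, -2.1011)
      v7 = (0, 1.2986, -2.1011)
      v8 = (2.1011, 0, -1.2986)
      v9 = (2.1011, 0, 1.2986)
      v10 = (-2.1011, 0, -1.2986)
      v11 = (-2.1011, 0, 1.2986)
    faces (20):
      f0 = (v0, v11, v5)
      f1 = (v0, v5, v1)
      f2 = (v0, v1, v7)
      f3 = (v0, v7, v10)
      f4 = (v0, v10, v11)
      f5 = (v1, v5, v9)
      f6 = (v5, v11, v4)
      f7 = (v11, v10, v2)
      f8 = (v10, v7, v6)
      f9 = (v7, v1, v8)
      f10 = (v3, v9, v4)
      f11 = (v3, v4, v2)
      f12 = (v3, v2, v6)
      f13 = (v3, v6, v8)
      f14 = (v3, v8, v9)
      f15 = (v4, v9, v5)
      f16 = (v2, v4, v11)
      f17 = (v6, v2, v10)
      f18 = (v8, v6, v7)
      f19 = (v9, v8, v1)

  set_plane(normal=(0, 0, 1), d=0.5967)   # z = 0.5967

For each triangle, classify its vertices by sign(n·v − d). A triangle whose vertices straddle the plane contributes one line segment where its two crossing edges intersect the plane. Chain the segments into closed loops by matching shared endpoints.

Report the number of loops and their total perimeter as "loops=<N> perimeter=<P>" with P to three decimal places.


loops=1 perimeter=12.754

Straddling triangles (10 of 20):
  (v0,v11,v5) [-++] → (-1.66734, 1.13566, 0.5967)–(-0.929805, 1.87319, 0.5967)  len=1.0430
  (v0,v5,v1) [-+-] → (-0.929805, 1.87319, 0.5967)–(0.929805, 1.87319, 0.5967)  len=1.8596
  (v0,v10,v11) [--+] → (-2.1011, 0, 0.5967)–(-1.66734, 1.13566, 0.5967)  len=1.2157
  (v1,v5,v9) [-++] → (0.929805, 1.87319, 0.5967)–(1.66734, 1.13566, 0.5967)  len=1.0430
  (v11,v10,v2) [+--] → (-2.1011, 0, 0.5967)–(-1.66734, -1.13566, 0.5967)  len=1.2157
  (v3,v9,v4) [-++] → (1.66734, -1.13566, 0.5967)–(0.929805, -1.87319, 0.5967)  len=1.0430
  (v3,v4,v2) [-+-] → (0.929805, -1.87319, 0.5967)–(-0.929805, -1.87319, 0.5967)  len=1.8596
  (v3,v8,v9) [--+] → (2.1011, 0, 0.5967)–(1.66734, -1.13566, 0.5967)  len=1.2157
  (v2,v4,v11) [-++] → (-0.929805, -1.87319, 0.5967)–(-1.66734, -1.13566, 0.5967)  len=1.0430
  (v9,v8,v1) [+--] → (2.1011, 0, 0.5967)–(1.66734, 1.13566, 0.5967)  len=1.2157

Chained into 1 loop(s):
  loop 1: 10 segments, perimeter = 12.7541
Total perimeter = 12.754


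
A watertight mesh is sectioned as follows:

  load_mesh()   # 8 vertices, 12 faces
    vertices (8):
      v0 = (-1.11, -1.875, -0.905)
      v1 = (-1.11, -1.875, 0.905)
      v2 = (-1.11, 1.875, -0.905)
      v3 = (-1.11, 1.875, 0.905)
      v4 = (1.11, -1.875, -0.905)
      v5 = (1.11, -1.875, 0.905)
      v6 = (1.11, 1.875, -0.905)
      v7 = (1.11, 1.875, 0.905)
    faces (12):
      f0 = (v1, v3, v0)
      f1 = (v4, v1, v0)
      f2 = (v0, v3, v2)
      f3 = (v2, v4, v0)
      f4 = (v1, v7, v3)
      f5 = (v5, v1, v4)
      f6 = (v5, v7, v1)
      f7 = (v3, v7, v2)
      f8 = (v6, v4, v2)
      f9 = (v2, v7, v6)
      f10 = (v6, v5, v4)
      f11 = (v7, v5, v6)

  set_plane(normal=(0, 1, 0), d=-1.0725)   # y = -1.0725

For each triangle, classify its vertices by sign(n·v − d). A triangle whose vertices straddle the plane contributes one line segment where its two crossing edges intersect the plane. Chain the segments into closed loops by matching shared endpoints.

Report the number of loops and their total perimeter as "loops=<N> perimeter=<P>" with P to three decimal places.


loops=1 perimeter=8.060

Straddling triangles (8 of 12):
  (v1,v3,v0) [-+-] → (-1.11, -1.0725, 0.905)–(-1.11, -1.0725, -0.51766)  len=1.4227
  (v0,v3,v2) [-++] → (-1.11, -1.0725, -0.51766)–(-1.11, -1.0725, -0.905)  len=0.3873
  (v2,v4,v0) [+--] → (0.63492, -1.0725, -0.905)–(-1.11, -1.0725, -0.905)  len=1.7449
  (v1,v7,v3) [-++] → (-0.63492, -1.0725, 0.905)–(-1.11, -1.0725, 0.905)  len=0.4751
  (v5,v7,v1) [-+-] → (1.11, -1.0725, 0.905)–(-0.63492, -1.0725, 0.905)  len=1.7449
  (v6,v4,v2) [+-+] → (1.11, -1.0725, -0.905)–(0.63492, -1.0725, -0.905)  len=0.4751
  (v6,v5,v4) [+--] → (1.11, -1.0725, 0.51766)–(1.11, -1.0725, -0.905)  len=1.4227
  (v7,v5,v6) [+-+] → (1.11, -1.0725, 0.905)–(1.11, -1.0725, 0.51766)  len=0.3873

Chained into 1 loop(s):
  loop 1: 8 segments, perimeter = 8.0600
Total perimeter = 8.060
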